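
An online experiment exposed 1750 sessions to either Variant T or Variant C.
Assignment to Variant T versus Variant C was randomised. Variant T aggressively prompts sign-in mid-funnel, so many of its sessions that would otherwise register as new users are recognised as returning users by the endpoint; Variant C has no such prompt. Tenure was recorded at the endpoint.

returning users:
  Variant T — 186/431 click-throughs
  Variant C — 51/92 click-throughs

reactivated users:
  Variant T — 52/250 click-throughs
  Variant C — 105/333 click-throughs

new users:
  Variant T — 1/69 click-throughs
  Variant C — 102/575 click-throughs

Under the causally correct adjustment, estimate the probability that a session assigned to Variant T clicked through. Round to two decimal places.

0.32

Stratifying would compare variants among sessions the variants themselves sorted into user tenure groups — a form of selection on an intermediate. The unconditioned pooled rates give the total causal effect.
So P(outcome | do(Variant T)) is just the pooled rate for Variant T: 239/750 = 0.319.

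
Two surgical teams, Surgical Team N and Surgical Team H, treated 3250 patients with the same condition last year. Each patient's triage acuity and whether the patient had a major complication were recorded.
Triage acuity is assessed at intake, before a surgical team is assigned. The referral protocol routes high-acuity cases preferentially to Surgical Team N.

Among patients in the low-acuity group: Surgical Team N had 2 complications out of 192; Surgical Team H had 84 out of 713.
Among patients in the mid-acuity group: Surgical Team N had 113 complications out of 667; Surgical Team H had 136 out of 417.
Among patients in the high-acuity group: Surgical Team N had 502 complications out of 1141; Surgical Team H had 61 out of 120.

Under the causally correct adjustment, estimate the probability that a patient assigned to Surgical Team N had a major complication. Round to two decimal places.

0.23

The triage acuity-specific comparison favours Surgical Team N throughout, but the pooled figures favour Surgical Team H. The question is whether to condition on triage acuity.
The imbalance in triage acuity arose from how patients were allocated, not from anything the surgical team did; and triage acuity independently affects the outcome. The pooled gap is confounded — condition on triage acuity.
Standardising Surgical Team N to the population triage acuity mix: 0.278·2/192 + 0.334·113/667 + 0.388·502/1141 = 0.230.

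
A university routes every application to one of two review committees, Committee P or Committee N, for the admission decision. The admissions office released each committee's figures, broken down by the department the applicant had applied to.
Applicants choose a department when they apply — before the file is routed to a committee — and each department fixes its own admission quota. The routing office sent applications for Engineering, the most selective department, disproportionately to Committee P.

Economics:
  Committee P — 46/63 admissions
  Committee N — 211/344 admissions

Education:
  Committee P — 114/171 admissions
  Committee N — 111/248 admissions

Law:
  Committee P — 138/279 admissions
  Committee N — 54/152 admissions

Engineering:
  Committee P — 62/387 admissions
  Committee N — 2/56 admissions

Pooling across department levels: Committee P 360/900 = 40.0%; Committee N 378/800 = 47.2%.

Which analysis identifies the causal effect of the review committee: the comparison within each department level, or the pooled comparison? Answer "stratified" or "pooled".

Within every department level Committee P has the higher rate, yet pooled Committee N does — Simpson's reversal.
Here department is a common cause — it drives both which review committee a case falls under and the outcome. The crude comparison mixes populations; the stratum-specific rates are the causally relevant ones.
Within each level — Economics: 73.0% vs 61.3%; Education: 66.7% vs 44.8%; Law: 49.5% vs 35.5%; Engineering: 16.0% vs 3.6% — Committee P is higher every time.

stratified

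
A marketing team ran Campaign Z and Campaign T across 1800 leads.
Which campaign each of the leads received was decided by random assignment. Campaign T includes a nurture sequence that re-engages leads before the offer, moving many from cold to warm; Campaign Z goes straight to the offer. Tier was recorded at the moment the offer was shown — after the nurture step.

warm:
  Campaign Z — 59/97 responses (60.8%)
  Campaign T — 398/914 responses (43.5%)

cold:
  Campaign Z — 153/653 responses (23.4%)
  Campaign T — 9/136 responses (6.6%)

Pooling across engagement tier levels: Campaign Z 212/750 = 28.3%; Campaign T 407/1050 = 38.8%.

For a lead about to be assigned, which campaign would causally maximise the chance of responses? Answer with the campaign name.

Campaign T

Engagement tier lies on the pathway campaign → engagement tier → outcome, so adjusting for it blocks the indirect effect. For the total causal effect of campaign, use the unadjusted pooled rates.
Pooled: Campaign Z 28.3% vs Campaign T 38.8%; Campaign T is higher overall.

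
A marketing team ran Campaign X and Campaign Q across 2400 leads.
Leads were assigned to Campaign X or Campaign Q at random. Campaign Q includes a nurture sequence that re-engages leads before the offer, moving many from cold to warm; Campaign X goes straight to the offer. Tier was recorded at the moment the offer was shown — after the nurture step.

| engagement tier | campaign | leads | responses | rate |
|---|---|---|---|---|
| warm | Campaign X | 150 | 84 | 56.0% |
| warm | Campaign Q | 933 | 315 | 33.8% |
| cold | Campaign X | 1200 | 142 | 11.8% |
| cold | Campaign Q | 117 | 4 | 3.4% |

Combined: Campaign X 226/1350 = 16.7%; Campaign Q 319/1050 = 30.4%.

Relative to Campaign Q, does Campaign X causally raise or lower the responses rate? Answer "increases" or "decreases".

Campaign X is higher inside every engagement tier stratum but Campaign Q is higher in aggregate. Whether to stratify depends on how engagement tier relates to the campaign.
Engagement tier here is a post-treatment variable shaped by the campaign; conditioning on it would introduce bias rather than remove it. The overall comparison is the causal one.
Pooled: Campaign X 16.7% vs Campaign Q 30.4%; Campaign Q is higher overall.

decreases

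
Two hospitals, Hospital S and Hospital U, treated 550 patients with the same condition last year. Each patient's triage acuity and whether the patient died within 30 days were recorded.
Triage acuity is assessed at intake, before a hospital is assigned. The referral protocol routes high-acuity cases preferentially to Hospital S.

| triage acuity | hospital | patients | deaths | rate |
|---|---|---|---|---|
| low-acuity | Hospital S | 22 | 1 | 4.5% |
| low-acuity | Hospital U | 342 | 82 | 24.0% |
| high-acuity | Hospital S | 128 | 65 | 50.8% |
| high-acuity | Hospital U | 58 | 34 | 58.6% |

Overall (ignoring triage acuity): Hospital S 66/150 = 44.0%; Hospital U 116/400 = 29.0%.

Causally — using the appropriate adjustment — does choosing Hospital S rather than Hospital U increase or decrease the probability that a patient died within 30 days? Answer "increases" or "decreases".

Triage acuity is set before the hospital has any effect — it is not caused by the hospital — and it independently drives the outcome. That makes it a confounder, so the causal comparison is within triage acuity levels.
Within each level — low-acuity: 4.5% vs 24.0%; high-acuity: 50.8% vs 58.6% — Hospital S is lower every time.

decreases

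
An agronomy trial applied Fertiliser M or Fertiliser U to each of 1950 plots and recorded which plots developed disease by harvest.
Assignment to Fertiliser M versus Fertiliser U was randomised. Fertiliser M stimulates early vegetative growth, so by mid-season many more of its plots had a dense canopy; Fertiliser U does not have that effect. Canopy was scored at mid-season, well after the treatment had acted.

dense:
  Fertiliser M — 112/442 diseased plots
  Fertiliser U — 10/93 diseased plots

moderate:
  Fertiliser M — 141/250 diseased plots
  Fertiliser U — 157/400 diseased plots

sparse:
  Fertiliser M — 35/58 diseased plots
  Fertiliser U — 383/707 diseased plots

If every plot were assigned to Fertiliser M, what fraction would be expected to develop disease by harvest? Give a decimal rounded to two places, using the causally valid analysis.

0.38

Mid-season canopy lies on the pathway fertiliser → mid-season canopy → outcome, so adjusting for it blocks the indirect effect. For the total causal effect of fertiliser, use the unadjusted pooled rates.
So P(outcome | do(Fertiliser M)) is just the pooled rate for Fertiliser M: 288/750 = 0.384.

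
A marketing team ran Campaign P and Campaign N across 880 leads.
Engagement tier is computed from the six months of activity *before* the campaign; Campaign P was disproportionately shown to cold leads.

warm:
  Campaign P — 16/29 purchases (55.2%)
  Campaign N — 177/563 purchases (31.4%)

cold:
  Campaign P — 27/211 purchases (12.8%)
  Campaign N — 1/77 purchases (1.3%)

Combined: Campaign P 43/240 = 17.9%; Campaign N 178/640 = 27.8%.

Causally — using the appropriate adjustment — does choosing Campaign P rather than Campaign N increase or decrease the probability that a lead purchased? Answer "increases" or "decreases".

increases

Within every engagement tier level Campaign P has the higher rate, yet pooled Campaign N does — Simpson's reversal.
Here engagement tier is a common cause — it drives both which campaign a case falls under and the outcome. The crude comparison mixes populations; the stratum-specific rates are the causally relevant ones.
Within each level — warm: 55.2% vs 31.4%; cold: 12.8% vs 1.3% — Campaign P is higher every time.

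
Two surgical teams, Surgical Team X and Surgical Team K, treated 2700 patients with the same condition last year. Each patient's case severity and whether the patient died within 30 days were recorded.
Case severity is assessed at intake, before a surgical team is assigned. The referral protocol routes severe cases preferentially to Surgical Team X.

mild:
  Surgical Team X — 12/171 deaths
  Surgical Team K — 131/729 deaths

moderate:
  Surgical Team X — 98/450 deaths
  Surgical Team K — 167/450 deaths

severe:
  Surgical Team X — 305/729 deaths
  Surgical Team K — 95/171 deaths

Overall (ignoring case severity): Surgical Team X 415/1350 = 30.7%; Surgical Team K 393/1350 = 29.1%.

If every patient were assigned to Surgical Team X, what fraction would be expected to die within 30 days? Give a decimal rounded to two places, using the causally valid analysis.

0.24

The imbalance in case severity arose from how patients were allocated, not from anything the surgical team did; and case severity independently affects the outcome. The pooled gap is confounded — condition on case severity.
Standardising Surgical Team X to the population case severity mix: 0.333·12/171 + 0.333·98/450 + 0.333·305/729 = 0.235.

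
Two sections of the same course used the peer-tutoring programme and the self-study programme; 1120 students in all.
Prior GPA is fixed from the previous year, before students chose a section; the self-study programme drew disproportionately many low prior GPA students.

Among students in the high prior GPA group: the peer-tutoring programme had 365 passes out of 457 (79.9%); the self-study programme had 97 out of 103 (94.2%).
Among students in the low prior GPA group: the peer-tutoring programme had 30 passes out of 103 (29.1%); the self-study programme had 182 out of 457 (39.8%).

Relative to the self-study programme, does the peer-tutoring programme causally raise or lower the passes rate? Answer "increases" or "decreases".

decreases

Within every prior GPA band level the self-study programme has the higher rate, yet pooled the peer-tutoring programme does — Simpson's reversal.
Prior GPA band is set before the teaching method has any effect — it is not caused by the teaching method — and it independently drives the outcome. That makes it a confounder, so the causal comparison is within prior GPA band levels.
Within each level — high prior GPA: 79.9% vs 94.2%; low prior GPA: 29.1% vs 39.8% — the self-study programme is higher every time.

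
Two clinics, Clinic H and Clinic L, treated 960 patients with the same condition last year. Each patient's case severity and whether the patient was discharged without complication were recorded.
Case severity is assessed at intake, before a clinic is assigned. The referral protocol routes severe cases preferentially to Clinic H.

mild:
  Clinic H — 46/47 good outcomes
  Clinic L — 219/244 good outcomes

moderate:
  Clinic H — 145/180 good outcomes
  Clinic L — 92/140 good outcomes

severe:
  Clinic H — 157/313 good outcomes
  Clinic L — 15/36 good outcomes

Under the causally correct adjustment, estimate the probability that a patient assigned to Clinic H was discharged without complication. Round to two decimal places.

0.75

Case severity satisfies the back-door criterion: it is not a descendant of the clinic, and it blocks the spurious path from clinic to outcome. Adjusting for it (i.e., using the within-case severity rates) gives the causal effect.
Standardising Clinic H to the population case severity mix: 0.303·46/47 + 0.333·145/180 + 0.364·157/313 = 0.748.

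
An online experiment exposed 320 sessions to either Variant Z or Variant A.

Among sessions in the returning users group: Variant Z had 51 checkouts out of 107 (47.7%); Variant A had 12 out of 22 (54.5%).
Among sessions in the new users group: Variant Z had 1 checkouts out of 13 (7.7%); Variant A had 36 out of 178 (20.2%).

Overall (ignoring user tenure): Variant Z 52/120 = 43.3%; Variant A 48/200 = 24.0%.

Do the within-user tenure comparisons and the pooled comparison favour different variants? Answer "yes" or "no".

yes

Within each user tenure level (returning users 47.7% vs 54.5%; new users 7.7% vs 20.2%), Variant A has the higher rate every time. Pooled: 43.3% vs 24.0% — Variant Z has the higher rate overall. The two comparisons disagree.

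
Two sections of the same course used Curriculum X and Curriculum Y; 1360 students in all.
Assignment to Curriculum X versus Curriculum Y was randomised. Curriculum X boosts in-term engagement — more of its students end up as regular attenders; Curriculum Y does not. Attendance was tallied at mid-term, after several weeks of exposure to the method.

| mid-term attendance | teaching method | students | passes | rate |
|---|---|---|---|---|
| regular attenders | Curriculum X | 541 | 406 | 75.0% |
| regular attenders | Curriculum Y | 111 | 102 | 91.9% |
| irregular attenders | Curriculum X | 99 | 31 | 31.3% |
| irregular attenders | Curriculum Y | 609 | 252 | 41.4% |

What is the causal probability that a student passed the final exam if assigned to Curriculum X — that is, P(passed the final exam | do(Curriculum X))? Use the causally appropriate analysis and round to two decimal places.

Mid-term attendance is downstream of the teaching method. One should not condition on a consequence of treatment, so the overall rates are the right comparison.
So P(outcome | do(Curriculum X)) is just the pooled rate for Curriculum X: 437/640 = 0.683.

0.68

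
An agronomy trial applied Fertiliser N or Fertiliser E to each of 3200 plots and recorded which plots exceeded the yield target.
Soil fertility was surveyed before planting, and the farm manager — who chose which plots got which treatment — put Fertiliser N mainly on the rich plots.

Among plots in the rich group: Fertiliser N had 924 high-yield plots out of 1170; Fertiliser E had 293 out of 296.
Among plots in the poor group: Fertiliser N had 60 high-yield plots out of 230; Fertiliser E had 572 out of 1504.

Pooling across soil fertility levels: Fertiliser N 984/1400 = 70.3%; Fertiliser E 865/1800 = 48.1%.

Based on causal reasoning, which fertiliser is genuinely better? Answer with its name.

Fertiliser E

The soil fertility-specific comparison favours Fertiliser E throughout, but the pooled figures favour Fertiliser N. The question is whether to condition on soil fertility.
Since soil fertility is a pre-existing factor (not a product of the fertiliser) and it affects the outcome on its own, it is a confounder. The stratified rates, not the pooled rate, identify the causal effect.
Within each level — rich: 79.0% vs 99.0%; poor: 26.1% vs 38.0% — Fertiliser E is higher every time.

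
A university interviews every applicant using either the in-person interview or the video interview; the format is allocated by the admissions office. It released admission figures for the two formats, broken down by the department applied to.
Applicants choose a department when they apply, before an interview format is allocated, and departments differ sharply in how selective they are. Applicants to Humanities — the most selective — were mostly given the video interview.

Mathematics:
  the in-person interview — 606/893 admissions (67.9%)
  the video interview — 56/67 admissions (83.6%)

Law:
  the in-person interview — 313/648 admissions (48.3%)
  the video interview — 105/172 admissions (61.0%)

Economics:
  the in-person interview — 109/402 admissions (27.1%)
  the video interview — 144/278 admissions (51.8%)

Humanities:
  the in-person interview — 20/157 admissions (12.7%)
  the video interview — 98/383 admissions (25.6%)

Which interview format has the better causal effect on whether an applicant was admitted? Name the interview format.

Here department is a common cause — it drives both which interview format a case falls under and the outcome. The crude comparison mixes populations; the stratum-specific rates are the causally relevant ones.
Within each level — Mathematics: 67.9% vs 83.6%; Law: 48.3% vs 61.0%; Economics: 27.1% vs 51.8%; Humanities: 12.7% vs 25.6% — the video interview is higher every time.

the video interview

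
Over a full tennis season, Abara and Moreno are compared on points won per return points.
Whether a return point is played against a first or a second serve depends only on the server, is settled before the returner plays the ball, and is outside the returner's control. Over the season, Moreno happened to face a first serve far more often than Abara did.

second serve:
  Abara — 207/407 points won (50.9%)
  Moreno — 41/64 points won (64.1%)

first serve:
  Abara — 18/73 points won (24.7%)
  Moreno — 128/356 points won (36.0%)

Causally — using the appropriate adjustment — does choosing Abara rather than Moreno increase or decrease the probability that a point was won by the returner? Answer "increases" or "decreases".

decreases

Here serve type is a common cause — it drives both which player a case falls under and the outcome. The crude comparison mixes populations; the stratum-specific rates are the causally relevant ones.
Within each level — second serve: 50.9% vs 64.1%; first serve: 24.7% vs 36.0% — Moreno is higher every time.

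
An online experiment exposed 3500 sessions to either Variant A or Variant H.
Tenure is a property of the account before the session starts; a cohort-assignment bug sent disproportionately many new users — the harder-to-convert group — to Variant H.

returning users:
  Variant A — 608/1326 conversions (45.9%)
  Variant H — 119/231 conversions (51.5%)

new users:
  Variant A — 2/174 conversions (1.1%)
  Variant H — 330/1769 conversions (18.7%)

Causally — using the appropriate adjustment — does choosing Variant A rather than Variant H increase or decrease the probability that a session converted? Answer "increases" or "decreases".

decreases

Within every user tenure level Variant H has the higher rate, yet pooled Variant A does — Simpson's reversal.
User tenure is set before the variant has any effect — it is not caused by the variant — and it independently drives the outcome. That makes it a confounder, so the causal comparison is within user tenure levels.
Within each level — returning users: 45.9% vs 51.5%; new users: 1.1% vs 18.7% — Variant H is higher every time.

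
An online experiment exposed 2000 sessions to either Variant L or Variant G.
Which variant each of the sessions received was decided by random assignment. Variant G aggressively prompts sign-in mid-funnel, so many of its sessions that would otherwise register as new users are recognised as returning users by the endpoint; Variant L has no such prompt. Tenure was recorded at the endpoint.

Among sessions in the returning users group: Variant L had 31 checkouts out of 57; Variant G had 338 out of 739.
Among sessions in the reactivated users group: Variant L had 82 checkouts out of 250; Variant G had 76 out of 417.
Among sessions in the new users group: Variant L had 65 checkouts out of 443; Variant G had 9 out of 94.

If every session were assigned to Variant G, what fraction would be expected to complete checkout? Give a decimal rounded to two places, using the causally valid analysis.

Variant L is higher inside every user tenure stratum but Variant G is higher in aggregate. Whether to stratify depends on how user tenure relates to the variant.
Because the variant influences user tenure, user tenure is a post-treatment mediator, not a confounder. Stratifying on it would bias the estimate; the causal effect is the crude pooled difference.
So P(outcome | do(Variant G)) is just the pooled rate for Variant G: 423/1250 = 0.338.

0.34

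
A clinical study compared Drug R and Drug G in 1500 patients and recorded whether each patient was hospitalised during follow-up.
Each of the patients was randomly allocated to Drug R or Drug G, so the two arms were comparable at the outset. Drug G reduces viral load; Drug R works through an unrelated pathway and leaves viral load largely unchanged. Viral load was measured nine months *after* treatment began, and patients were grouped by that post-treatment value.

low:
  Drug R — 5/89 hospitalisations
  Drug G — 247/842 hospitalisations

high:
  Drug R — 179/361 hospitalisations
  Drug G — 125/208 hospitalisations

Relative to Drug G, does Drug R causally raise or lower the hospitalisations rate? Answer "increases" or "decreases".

Viral load is recorded after the drug and is itself shifted by it — it sits on the causal path from drug to outcome. Conditioning on a mediator would strip out part of the effect we want; the pooled comparison gives the total causal effect.
Pooled: Drug R 40.9% vs Drug G 35.4%; Drug G is lower overall.

increases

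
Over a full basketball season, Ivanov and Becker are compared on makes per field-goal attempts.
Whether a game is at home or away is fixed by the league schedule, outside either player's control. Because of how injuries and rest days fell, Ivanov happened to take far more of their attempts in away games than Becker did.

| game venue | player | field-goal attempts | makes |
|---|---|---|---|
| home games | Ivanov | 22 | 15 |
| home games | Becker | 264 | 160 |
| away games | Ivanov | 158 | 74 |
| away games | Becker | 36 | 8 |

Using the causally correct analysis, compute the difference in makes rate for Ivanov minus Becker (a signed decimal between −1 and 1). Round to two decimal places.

Ivanov is higher inside every game venue stratum but Becker is higher in aggregate. Whether to stratify depends on how game venue relates to the player.
Game venue differs across players for reasons unrelated to any effect of the player itself, and it separately predicts the outcome — a classic confounder. We must compare within game venue levels.
Adjusting over the population distribution of game venue: 0.596·(0.682−0.606) + 0.404·(0.468−0.222) = +0.145.

+0.14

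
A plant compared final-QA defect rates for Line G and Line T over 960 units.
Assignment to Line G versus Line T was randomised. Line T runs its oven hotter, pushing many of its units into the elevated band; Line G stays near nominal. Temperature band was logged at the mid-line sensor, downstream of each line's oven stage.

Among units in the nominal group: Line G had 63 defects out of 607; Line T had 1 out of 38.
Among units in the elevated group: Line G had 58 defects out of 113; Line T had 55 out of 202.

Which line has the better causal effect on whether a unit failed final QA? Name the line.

The in-process temperature band-specific comparison favours Line T throughout, but the pooled figures favour Line G. The question is whether to condition on in-process temperature band.
Because the line influences in-process temperature band, in-process temperature band is a post-treatment mediator, not a confounder. Stratifying on it would bias the estimate; the causal effect is the crude pooled difference.
Pooled: Line G 16.8% vs Line T 23.3%; Line G is lower overall.

Line G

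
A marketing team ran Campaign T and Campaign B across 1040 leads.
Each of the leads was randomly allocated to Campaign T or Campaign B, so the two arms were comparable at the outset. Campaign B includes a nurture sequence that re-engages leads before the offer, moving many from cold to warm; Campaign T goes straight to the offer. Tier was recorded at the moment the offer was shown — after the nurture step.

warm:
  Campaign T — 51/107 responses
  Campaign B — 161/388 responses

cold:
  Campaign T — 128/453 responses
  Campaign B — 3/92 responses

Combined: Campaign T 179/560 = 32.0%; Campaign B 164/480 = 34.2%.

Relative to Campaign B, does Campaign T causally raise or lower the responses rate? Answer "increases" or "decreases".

Engagement tier is recorded after the campaign and is itself shifted by it — it sits on the causal path from campaign to outcome. Conditioning on a mediator would strip out part of the effect we want; the pooled comparison gives the total causal effect.
Pooled: Campaign T 32.0% vs Campaign B 34.2%; Campaign B is higher overall.

decreases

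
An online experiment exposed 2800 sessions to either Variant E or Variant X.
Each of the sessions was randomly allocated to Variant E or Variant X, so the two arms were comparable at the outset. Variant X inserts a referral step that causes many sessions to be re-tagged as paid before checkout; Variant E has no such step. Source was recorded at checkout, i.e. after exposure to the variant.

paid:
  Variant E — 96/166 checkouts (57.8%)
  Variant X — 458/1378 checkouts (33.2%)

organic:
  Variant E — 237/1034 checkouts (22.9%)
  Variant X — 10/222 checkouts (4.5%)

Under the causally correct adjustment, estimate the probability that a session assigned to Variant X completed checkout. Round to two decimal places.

0.29

Within every traffic source level Variant E has the higher rate, yet pooled Variant X does — Simpson's reversal.
Traffic source here is a post-treatment variable shaped by the variant; conditioning on it would introduce bias rather than remove it. The overall comparison is the causal one.
So P(outcome | do(Variant X)) is just the pooled rate for Variant X: 468/1600 = 0.292.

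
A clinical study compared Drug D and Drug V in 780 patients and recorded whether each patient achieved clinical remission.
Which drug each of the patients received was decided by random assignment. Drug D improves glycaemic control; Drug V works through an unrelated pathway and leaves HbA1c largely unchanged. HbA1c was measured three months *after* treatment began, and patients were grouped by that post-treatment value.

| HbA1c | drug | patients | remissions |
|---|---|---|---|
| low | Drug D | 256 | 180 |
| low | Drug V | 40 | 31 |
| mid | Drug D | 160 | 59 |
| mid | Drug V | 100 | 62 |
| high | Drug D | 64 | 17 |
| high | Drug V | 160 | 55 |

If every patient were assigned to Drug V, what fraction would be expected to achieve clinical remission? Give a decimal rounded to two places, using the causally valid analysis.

0.49

Within every HbA1c level Drug V has the higher rate, yet pooled Drug D does — Simpson's reversal.
The distribution of HbA1c is itself part of what the drug does — it is an intermediate outcome. Holding it fixed would remove that part of the effect; the total effect is the pooled difference.
So P(outcome | do(Drug V)) is just the pooled rate for Drug V: 148/300 = 0.493.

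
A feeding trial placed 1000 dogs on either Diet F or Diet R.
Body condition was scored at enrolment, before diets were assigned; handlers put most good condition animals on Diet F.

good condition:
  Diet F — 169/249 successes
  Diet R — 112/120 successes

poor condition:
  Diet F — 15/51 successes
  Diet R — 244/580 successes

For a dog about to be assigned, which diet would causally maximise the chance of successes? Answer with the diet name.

Diet R

Starting body condition differs across diets for reasons unrelated to any effect of the diet itself, and it separately predicts the outcome — a classic confounder. We must compare within starting body condition levels.
Within each level — good condition: 67.9% vs 93.3%; poor condition: 29.4% vs 42.1% — Diet R is higher every time.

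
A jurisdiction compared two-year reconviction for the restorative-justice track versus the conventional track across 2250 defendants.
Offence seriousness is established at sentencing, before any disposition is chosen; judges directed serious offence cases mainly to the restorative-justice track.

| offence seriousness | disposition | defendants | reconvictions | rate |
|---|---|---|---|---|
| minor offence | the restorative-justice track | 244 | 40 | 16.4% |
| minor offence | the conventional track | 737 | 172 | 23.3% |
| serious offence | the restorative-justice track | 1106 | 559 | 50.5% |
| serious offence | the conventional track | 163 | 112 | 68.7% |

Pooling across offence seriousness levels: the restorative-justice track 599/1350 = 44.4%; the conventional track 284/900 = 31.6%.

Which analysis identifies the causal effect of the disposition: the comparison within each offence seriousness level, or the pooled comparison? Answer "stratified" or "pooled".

The offence seriousness-specific comparison favours the restorative-justice track throughout, but the pooled figures favour the conventional track. The question is whether to condition on offence seriousness.
Nothing the disposition does changes offence seriousness; the imbalance is an allocation artefact. With offence seriousness also predicting the outcome, the pooled figure is confounded, and the within-stratum comparison is the causal one.
Within each level — minor offence: 16.4% vs 23.3%; serious offence: 50.5% vs 68.7% — the restorative-justice track is lower every time.

stratified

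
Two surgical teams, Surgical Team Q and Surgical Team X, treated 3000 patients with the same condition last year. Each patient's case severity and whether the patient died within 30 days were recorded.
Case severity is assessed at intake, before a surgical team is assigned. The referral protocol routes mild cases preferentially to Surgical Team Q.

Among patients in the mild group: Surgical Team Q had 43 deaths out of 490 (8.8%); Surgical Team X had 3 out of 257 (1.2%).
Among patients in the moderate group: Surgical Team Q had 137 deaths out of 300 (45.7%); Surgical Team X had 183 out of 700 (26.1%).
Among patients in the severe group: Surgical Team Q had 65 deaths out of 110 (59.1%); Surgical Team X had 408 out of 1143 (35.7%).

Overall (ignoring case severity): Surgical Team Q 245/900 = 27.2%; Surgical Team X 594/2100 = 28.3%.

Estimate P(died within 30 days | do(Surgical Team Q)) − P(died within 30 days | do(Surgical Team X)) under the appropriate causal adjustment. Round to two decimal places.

Case severity is set before the surgical team has any effect — it is not caused by the surgical team — and it independently drives the outcome. That makes it a confounder, so the causal comparison is within case severity levels.
Adjusting over the population distribution of case severity: 0.249·(0.088−0.012) + 0.333·(0.457−0.261) + 0.418·(0.591−0.357) = +0.182.

+0.18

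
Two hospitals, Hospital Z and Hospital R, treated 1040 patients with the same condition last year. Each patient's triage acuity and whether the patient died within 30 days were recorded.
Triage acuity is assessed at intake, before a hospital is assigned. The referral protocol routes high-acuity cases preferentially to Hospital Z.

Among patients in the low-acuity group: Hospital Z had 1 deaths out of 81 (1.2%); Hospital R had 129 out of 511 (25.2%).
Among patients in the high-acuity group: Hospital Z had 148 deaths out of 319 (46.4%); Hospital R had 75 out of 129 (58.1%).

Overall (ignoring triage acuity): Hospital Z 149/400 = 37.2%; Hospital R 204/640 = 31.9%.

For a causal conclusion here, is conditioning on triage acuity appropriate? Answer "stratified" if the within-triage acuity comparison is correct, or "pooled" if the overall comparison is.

The imbalance in triage acuity arose from how patients were allocated, not from anything the hospital did; and triage acuity independently affects the outcome. The pooled gap is confounded — condition on triage acuity.
Within each level — low-acuity: 1.2% vs 25.2%; high-acuity: 46.4% vs 58.1% — Hospital Z is lower every time.

stratified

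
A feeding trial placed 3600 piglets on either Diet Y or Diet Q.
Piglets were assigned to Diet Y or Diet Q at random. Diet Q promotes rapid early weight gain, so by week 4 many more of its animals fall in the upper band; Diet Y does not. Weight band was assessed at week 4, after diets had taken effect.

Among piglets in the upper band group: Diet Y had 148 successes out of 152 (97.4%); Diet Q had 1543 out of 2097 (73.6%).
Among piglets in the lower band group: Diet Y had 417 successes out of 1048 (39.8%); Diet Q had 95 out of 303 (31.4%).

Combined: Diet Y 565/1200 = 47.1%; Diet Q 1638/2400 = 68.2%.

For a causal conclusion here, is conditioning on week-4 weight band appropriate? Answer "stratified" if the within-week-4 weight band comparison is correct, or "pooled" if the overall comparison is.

pooled

Week-4 weight band here is a post-treatment variable shaped by the diet; conditioning on it would introduce bias rather than remove it. The overall comparison is the causal one.
Pooled: Diet Y 47.1% vs Diet Q 68.2%; Diet Q is higher overall.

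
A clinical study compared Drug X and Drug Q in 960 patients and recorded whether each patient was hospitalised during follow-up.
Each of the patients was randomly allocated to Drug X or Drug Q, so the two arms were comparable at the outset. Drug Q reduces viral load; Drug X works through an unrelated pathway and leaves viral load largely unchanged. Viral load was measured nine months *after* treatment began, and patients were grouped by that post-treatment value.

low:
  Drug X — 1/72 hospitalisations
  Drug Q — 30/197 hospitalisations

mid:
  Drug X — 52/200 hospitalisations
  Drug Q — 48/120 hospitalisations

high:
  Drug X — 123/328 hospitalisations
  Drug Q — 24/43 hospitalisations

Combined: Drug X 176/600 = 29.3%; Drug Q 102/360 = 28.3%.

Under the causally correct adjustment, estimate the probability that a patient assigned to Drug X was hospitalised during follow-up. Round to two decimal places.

Stratifying would compare drugs among patients the drugs themselves sorted into viral load groups — a form of selection on an intermediate. The unconditioned pooled rates give the total causal effect.
So P(outcome | do(Drug X)) is just the pooled rate for Drug X: 176/600 = 0.293.

0.29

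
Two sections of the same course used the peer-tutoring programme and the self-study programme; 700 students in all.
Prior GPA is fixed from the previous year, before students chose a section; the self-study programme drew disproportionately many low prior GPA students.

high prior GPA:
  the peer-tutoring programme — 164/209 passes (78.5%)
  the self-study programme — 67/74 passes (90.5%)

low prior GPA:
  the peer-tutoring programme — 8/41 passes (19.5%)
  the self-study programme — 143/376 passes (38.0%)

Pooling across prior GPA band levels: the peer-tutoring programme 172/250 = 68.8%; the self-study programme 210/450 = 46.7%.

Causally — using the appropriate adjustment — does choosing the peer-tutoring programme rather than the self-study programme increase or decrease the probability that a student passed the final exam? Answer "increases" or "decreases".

the self-study programme is higher inside every prior GPA band stratum but the peer-tutoring programme is higher in aggregate. Whether to stratify depends on how prior GPA band relates to the teaching method.
Here prior GPA band is a common cause — it drives both which teaching method a case falls under and the outcome. The crude comparison mixes populations; the stratum-specific rates are the causally relevant ones.
Within each level — high prior GPA: 78.5% vs 90.5%; low prior GPA: 19.5% vs 38.0% — the self-study programme is higher every time.

decreases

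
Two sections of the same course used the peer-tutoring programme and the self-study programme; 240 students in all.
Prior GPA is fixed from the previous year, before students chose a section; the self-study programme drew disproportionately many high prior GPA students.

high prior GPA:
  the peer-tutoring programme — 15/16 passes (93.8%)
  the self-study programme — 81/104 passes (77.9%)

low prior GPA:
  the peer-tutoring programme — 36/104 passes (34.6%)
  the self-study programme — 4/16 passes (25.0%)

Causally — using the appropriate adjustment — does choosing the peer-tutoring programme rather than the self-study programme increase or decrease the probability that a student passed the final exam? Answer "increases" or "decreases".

The prior GPA band-specific comparison favours the peer-tutoring programme throughout, but the pooled figures favour the self-study programme. The question is whether to condition on prior GPA band.
Here prior GPA band is a common cause — it drives both which teaching method a case falls under and the outcome. The crude comparison mixes populations; the stratum-specific rates are the causally relevant ones.
Within each level — high prior GPA: 93.8% vs 77.9%; low prior GPA: 34.6% vs 25.0% — the peer-tutoring programme is higher every time.

increases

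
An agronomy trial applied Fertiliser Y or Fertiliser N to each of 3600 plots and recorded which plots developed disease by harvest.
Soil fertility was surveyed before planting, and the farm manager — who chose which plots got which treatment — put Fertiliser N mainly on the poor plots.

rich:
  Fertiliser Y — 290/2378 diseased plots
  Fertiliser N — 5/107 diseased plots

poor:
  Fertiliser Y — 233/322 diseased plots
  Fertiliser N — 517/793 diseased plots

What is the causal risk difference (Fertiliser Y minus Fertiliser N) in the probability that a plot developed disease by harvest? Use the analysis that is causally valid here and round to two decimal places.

+0.07

Soil fertility is set before the fertiliser has any effect — it is not caused by the fertiliser — and it independently drives the outcome. That makes it a confounder, so the causal comparison is within soil fertility levels.
Adjusting over the population distribution of soil fertility: 0.690·(0.122−0.047) + 0.310·(0.724−0.652) = +0.074.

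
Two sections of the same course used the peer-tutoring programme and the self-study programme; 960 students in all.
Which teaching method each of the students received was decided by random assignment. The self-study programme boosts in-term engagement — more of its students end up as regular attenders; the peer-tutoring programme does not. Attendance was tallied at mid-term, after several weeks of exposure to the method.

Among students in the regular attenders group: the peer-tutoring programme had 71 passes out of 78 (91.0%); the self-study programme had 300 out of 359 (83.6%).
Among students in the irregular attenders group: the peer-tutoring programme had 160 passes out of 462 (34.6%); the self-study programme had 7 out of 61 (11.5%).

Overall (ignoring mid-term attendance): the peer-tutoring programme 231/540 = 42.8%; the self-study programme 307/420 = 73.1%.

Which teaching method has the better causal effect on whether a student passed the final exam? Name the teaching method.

the self-study programme

Mid-term attendance is recorded after the teaching method and is itself shifted by it — it sits on the causal path from teaching method to outcome. Conditioning on a mediator would strip out part of the effect we want; the pooled comparison gives the total causal effect.
Pooled: the peer-tutoring programme 42.8% vs the self-study programme 73.1%; the self-study programme is higher overall.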